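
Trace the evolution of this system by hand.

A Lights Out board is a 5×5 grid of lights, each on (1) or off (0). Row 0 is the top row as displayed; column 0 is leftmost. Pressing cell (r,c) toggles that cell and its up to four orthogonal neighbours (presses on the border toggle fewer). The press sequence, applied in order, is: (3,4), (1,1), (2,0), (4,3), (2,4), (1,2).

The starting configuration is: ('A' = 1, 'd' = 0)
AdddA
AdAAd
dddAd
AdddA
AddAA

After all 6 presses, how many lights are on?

step 0: AdddA
AdAAd
dddAd
AdddA
AddAA
step 1: AdddA
AdAAd
dddAA
AddAd
AddAd
step 2: AAddA
dAdAd
dAdAA
AddAd
AddAd
step 3: AAddA
AAdAd
AddAA
dddAd
AddAd
step 4: AAddA
AAdAd
AddAA
ddddd
AdAdA
step 5: AAddA
AAdAA
Adddd
ddddA
AdAdA
step 6: AAAdA
AdAdA
AdAdd
ddddA
AdAdA

13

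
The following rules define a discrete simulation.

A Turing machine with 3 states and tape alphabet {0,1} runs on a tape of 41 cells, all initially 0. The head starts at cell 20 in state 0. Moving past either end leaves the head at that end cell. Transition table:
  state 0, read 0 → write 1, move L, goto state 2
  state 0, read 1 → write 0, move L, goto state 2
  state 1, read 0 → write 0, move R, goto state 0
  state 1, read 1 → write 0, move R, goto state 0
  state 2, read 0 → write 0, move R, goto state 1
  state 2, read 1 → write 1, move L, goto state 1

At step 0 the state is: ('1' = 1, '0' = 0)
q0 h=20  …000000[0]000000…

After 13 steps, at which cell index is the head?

t=0: q0 h=20  …000000[0]000000…
t=1: q2 h=19  …000000[0]100000…
t=2: q1 h=20  …000000[1]000000…
t=3: q0 h=21  …000000[0]000000…
t=4: q2 h=20  …000000[0]100000…
t=5: q1 h=21  …000000[1]000000…
t=6: q0 h=22  …000000[0]000000…
t=7: q2 h=21  …000000[0]100000…
t=8: q1 h=22  …000000[1]000000…
t=9: q0 h=23  …000000[0]000000…
t=10: q2 h=22  …000000[0]100000…
t=11: q1 h=23  …000000[1]000000…
t=12: q0 h=24  …000000[0]000000…
t=13: q2 h=23  …000000[0]100000…

23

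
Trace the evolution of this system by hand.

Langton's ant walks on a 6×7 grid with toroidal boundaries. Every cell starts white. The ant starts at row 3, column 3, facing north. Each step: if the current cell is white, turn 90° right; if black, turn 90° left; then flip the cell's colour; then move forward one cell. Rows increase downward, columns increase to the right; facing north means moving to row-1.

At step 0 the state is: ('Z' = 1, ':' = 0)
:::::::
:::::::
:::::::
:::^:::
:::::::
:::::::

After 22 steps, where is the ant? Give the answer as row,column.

4,0

t=0: :::::::
:::::::
:::::::
:::^:::
:::::::
:::::::
t=1: :::::::
:::::::
:::::::
:::Z>::
:::::::
:::::::
t=2: :::::::
:::::::
:::::::
:::ZZ::
::::v::
:::::::
t=3: :::::::
:::::::
:::::::
:::ZZ::
:::<Z::
:::::::
t=4: :::::::
:::::::
:::::::
:::^Z::
:::ZZ::
:::::::
t=5: :::::::
:::::::
:::::::
::<:Z::
:::ZZ::
:::::::
t=6: :::::::
:::::::
::^::::
::Z:Z::
:::ZZ::
:::::::
t=7: :::::::
:::::::
::Z>:::
::Z:Z::
:::ZZ::
:::::::
t=8: :::::::
:::::::
::ZZ:::
::ZvZ::
:::ZZ::
:::::::
t=9: :::::::
:::::::
::ZZ:::
::<ZZ::
:::ZZ::
:::::::
t=10: :::::::
:::::::
::ZZ:::
:::ZZ::
::vZZ::
:::::::
t=11: :::::::
:::::::
::ZZ:::
:::ZZ::
:<ZZZ::
:::::::
t=12: :::::::
:::::::
::ZZ:::
:^:ZZ::
:ZZZZ::
:::::::
t=13: :::::::
:::::::
::ZZ:::
:Z>ZZ::
:ZZZZ::
:::::::
t=14: :::::::
:::::::
::ZZ:::
:ZZZZ::
:ZvZZ::
:::::::
t=15: :::::::
:::::::
::ZZ:::
:ZZZZ::
:Z:>Z::
:::::::
t=16: :::::::
:::::::
::ZZ:::
:ZZ^Z::
:Z::Z::
:::::::
t=17: :::::::
:::::::
::ZZ:::
:Z<:Z::
:Z::Z::
:::::::
t=18: :::::::
:::::::
::ZZ:::
:Z::Z::
:Zv:Z::
:::::::
t=19: :::::::
:::::::
::ZZ:::
:Z::Z::
:<Z:Z::
:::::::
t=20: :::::::
:::::::
::ZZ:::
:Z::Z::
::Z:Z::
:v:::::
t=21: :::::::
:::::::
::ZZ:::
:Z::Z::
::Z:Z::
<Z:::::
t=22: :::::::
:::::::
::ZZ:::
:Z::Z::
^:Z:Z::
ZZ:::::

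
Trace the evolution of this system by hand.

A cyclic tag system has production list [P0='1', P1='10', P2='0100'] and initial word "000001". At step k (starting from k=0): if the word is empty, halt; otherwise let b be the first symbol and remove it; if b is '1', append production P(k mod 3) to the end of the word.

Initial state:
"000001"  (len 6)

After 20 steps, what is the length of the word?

0) "000001"  (len 6)
1) "00001"  (len 5)
2) "0001"  (len 4)
3) "001"  (len 3)
4) "01"  (len 2)
5) "1"  (len 1)
6) "0100"  (len 4)
7) "100"  (len 3)
8) "0010"  (len 4)
9) "010"  (len 3)
10) "10"  (len 2)
11) "010"  (len 3)
12) "10"  (len 2)
13) "01"  (len 2)
14) "1"  (len 1)
15) "0100"  (len 4)
16) "100"  (len 3)
17) "0010"  (len 4)
18) "010"  (len 3)
19) "10"  (len 2)
20) "010"  (len 3)

3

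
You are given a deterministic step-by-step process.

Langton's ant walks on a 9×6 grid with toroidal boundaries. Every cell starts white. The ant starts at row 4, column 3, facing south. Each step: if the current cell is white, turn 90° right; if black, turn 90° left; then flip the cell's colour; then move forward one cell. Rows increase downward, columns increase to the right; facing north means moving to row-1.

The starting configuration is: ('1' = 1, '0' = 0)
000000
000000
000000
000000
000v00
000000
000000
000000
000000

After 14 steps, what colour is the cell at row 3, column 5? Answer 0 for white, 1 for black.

step 0: 000000
000000
000000
000000
000v00
000000
000000
000000
000000
step 1: 000000
000000
000000
000000
00<100
000000
000000
000000
000000
step 2: 000000
000000
000000
00^000
001100
000000
000000
000000
000000
step 3: 000000
000000
000000
001>00
001100
000000
000000
000000
000000
step 4: 000000
000000
000000
001100
001v00
000000
000000
000000
000000
step 5: 000000
000000
000000
001100
0010>0
000000
000000
000000
000000
step 6: 000000
000000
000000
001100
001010
0000v0
000000
000000
000000
step 7: 000000
000000
000000
001100
001010
000<10
000000
000000
000000
step 8: 000000
000000
000000
001100
001^10
000110
000000
000000
000000
step 9: 000000
000000
000000
001100
0011>0
000110
000000
000000
000000
step 10: 000000
000000
000000
0011^0
001100
000110
000000
000000
000000
step 11: 000000
000000
000000
00111>
001100
000110
000000
000000
000000
step 12: 000000
000000
000000
001111
00110v
000110
000000
000000
000000
step 13: 000000
000000
000000
001111
0011<1
000110
000000
000000
000000
step 14: 000000
000000
000000
0011^1
001111
000110
000000
000000
000000

1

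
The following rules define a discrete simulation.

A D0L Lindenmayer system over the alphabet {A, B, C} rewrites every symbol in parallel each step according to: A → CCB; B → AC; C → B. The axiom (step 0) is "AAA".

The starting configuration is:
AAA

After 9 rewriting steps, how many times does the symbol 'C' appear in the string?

312

step 0: AAA
step 1: CCBCCBCCB
step 2: BBACBBACBBAC
step 3: ACACCCBBACACCCBBACACCCBB
step 4: CCBBCCBBBBACACCCBBCCBBBBACACCCBBCCBBBBACAC
step 5: BBACACBBACACACACCCBBCCBBBBACACBBACACACACCCBBCCBBBBACACBBACACACACCCBBCCBB
step 6: ACACCCBBCCBBACACCCBBCCBBCCBBCCBBBBACACBBACACACACCCBBCCBBAC…BBBBACACBBACACACACCCBBCCBBACACCCBBCCBBCCBBCCBBBBACACBBACAC  (len 132)
step 7: CCBBCCBBBBACACBBACACCCBBCCBBBBACACBBACACBBACACBBACACACACCC…ACCCBBCCBBBBACACBBACACBBACACBBACACACACCCBBCCBBACACCCBBCCBB  (len 228)
step 8: BBACACBBACACACACCCBBCCBBACACCCBBCCBBBBACACBBACACACACCCBBCC…BBCCBBACACCCBBCCBBCCBBCCBBBBACACBBACACCCBBCCBBBBACACBBACAC  (len 408)
step 9: ACACCCBBCCBBACACCCBBCCBBCCBBCCBBBBACACBBACACCCBBCCBBBBACAC…ACCCBBCCBBACACCCBBCCBBBBACACBBACACACACCCBBCCBBACACCCBBCCBB  (len 720)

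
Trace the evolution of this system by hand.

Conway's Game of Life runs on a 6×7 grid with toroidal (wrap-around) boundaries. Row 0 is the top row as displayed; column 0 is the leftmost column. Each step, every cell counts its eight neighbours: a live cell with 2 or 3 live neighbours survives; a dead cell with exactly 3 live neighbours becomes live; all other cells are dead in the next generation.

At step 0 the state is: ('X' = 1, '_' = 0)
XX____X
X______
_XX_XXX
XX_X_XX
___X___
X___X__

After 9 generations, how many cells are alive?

[0] XX____X
X______
_XX_XXX
XX_X_XX
___X___
X___X__
[1] _X____X
__X____
__XXX__
_X_X___
_XXX_X_
XX____X
[2] _XX___X
_XX____
_X__X__
_X_____
___XX_X
_____XX
[3] _XX__XX
___X___
XX_____
X_XXXX_
X___X_X
__XXX_X
[4] XX___XX
______X
XX____X
__XXXX_
X______
__X_X__
[5] XX___XX
_______
XXXXX_X
__XXXX_
_XX__X_
_____X_
[6] X____XX
___XX__
XX____X
_______
_XX__XX
__X_XX_
[7] ______X
_X__X__
X______
__X__X_
_XXXXXX
__XXX__
[8] __X_XX_
X______
_X_____
X_X__X_
_X____X
XX____X
[9] _____X_
_X_____
XX____X
X_X___X
__X__X_
_XX___X

13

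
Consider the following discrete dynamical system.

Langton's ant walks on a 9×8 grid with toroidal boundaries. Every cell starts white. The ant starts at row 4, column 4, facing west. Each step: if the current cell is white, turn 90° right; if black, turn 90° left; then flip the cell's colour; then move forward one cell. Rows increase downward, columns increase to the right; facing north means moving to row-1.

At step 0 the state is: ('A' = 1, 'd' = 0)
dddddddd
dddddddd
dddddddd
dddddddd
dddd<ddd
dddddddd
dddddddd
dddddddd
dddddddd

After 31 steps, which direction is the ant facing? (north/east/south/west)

t=0: dddddddd
dddddddd
dddddddd
dddddddd
dddd<ddd
dddddddd
dddddddd
dddddddd
dddddddd
t=1: dddddddd
dddddddd
dddddddd
dddd^ddd
ddddAddd
dddddddd
dddddddd
dddddddd
dddddddd
t=2: dddddddd
dddddddd
dddddddd
ddddA>dd
ddddAddd
dddddddd
dddddddd
dddddddd
dddddddd
t=3: dddddddd
dddddddd
dddddddd
ddddAAdd
ddddAvdd
dddddddd
dddddddd
dddddddd
dddddddd
t=4: dddddddd
dddddddd
dddddddd
ddddAAdd
dddd<Add
dddddddd
dddddddd
dddddddd
dddddddd
t=5: dddddddd
dddddddd
dddddddd
ddddAAdd
dddddAdd
ddddvddd
dddddddd
dddddddd
dddddddd
t=6: dddddddd
dddddddd
dddddddd
ddddAAdd
dddddAdd
ddd<Addd
dddddddd
dddddddd
dddddddd
t=7: dddddddd
dddddddd
dddddddd
ddddAAdd
ddd^dAdd
dddAAddd
dddddddd
dddddddd
dddddddd
t=8: dddddddd
dddddddd
dddddddd
ddddAAdd
dddA>Add
dddAAddd
dddddddd
dddddddd
dddddddd
t=9: dddddddd
dddddddd
dddddddd
ddddAAdd
dddAAAdd
dddAvddd
dddddddd
dddddddd
dddddddd
t=10: dddddddd
dddddddd
dddddddd
ddddAAdd
dddAAAdd
dddAd>dd
dddddddd
dddddddd
dddddddd
t=11: dddddddd
dddddddd
dddddddd
ddddAAdd
dddAAAdd
dddAdAdd
dddddvdd
dddddddd
dddddddd
t=12: dddddddd
dddddddd
dddddddd
ddddAAdd
dddAAAdd
dddAdAdd
dddd<Add
dddddddd
dddddddd
t=13: dddddddd
dddddddd
dddddddd
ddddAAdd
dddAAAdd
dddA^Add
ddddAAdd
dddddddd
dddddddd
t=14: dddddddd
dddddddd
dddddddd
ddddAAdd
dddAAAdd
dddAA>dd
ddddAAdd
dddddddd
dddddddd
t=15: dddddddd
dddddddd
dddddddd
ddddAAdd
dddAA^dd
dddAAddd
ddddAAdd
dddddddd
dddddddd
t=16: dddddddd
dddddddd
dddddddd
ddddAAdd
dddA<ddd
dddAAddd
ddddAAdd
dddddddd
dddddddd
t=17: dddddddd
dddddddd
dddddddd
ddddAAdd
dddAdddd
dddAvddd
ddddAAdd
dddddddd
dddddddd
t=18: dddddddd
dddddddd
dddddddd
ddddAAdd
dddAdddd
dddAd>dd
ddddAAdd
dddddddd
dddddddd
t=19: dddddddd
dddddddd
dddddddd
ddddAAdd
dddAdddd
dddAdAdd
ddddAvdd
dddddddd
dddddddd
t=20: dddddddd
dddddddd
dddddddd
ddddAAdd
dddAdddd
dddAdAdd
ddddAd>d
dddddddd
dddddddd
t=21: dddddddd
dddddddd
dddddddd
ddddAAdd
dddAdddd
dddAdAdd
ddddAdAd
ddddddvd
dddddddd
t=22: dddddddd
dddddddd
dddddddd
ddddAAdd
dddAdddd
dddAdAdd
ddddAdAd
ddddd<Ad
dddddddd
t=23: dddddddd
dddddddd
dddddddd
ddddAAdd
dddAdddd
dddAdAdd
ddddA^Ad
dddddAAd
dddddddd
t=24: dddddddd
dddddddd
dddddddd
ddddAAdd
dddAdddd
dddAdAdd
ddddAA>d
dddddAAd
dddddddd
t=25: dddddddd
dddddddd
dddddddd
ddddAAdd
dddAdddd
dddAdA^d
ddddAAdd
dddddAAd
dddddddd
t=26: dddddddd
dddddddd
dddddddd
ddddAAdd
dddAdddd
dddAdAA>
ddddAAdd
dddddAAd
dddddddd
t=27: dddddddd
dddddddd
dddddddd
ddddAAdd
dddAdddd
dddAdAAA
ddddAAdv
dddddAAd
dddddddd
t=28: dddddddd
dddddddd
dddddddd
ddddAAdd
dddAdddd
dddAdAAA
ddddAA<A
dddddAAd
dddddddd
t=29: dddddddd
dddddddd
dddddddd
ddddAAdd
dddAdddd
dddAdA^A
ddddAAAA
dddddAAd
dddddddd
t=30: dddddddd
dddddddd
dddddddd
ddddAAdd
dddAdddd
dddAd<dA
ddddAAAA
dddddAAd
dddddddd
t=31: dddddddd
dddddddd
dddddddd
ddddAAdd
dddAdddd
dddAdddA
ddddAvAA
dddddAAd
dddddddd

south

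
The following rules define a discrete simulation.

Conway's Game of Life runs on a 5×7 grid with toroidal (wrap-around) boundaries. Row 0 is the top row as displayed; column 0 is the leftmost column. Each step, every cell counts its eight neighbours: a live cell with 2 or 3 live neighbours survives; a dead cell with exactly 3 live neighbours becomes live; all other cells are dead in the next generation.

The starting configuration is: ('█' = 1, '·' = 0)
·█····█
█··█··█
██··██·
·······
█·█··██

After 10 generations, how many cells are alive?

12

k=0  ·█····█
█··█··█
██··██·
·······
█·█··██
k=1  ·██····
··█·█··
██··██·
····█··
██···██
k=2  ··██·██
█·█·██·
·█··██·
····█··
███··██
k=3  ·······
█·█····
·█····█
··███··
███····
k=4  █·█····
██·····
██·····
···█···
·██····
k=5  █·█····
··█···█
███····
█······
·███···
k=6  █······
··██··█
█·█···█
█··█···
█·██···
k=7  █·····█
··██··█
█·█···█
█··█···
█·██··█
k=8  ·····█·
··██·█·
█·█···█
···█···
··██···
k=9  ·······
·█████·
·██·█·█
·█·█···
··███··
k=10  ·█···█·
██··██·
·······
██···█·
··███··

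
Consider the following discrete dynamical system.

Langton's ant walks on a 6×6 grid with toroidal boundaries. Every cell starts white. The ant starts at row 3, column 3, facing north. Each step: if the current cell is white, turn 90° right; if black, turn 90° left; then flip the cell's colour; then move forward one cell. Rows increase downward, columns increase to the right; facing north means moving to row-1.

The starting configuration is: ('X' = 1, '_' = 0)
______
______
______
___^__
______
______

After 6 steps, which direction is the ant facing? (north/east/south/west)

gen 0: ______
______
______
___^__
______
______
gen 1: ______
______
______
___X>_
______
______
gen 2: ______
______
______
___XX_
____v_
______
gen 3: ______
______
______
___XX_
___<X_
______
gen 4: ______
______
______
___^X_
___XX_
______
gen 5: ______
______
______
__<_X_
___XX_
______
gen 6: ______
______
__^___
__X_X_
___XX_
______

north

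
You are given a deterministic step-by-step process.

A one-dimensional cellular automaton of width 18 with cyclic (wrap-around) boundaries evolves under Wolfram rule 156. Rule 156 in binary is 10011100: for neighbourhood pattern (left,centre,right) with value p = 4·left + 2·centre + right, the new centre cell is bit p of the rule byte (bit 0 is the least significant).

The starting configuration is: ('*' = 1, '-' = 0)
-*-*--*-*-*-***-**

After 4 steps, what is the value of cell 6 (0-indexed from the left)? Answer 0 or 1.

gen 0: -*-*--*-*-*-***-**
gen 1: -*-**-*-*-*-**--*-
gen 2: -*-*--*-*-*-*-*-**
gen 3: -*-**-*-*-*-*-*-*-
gen 4: -*-*--*-*-*-*-*-**

1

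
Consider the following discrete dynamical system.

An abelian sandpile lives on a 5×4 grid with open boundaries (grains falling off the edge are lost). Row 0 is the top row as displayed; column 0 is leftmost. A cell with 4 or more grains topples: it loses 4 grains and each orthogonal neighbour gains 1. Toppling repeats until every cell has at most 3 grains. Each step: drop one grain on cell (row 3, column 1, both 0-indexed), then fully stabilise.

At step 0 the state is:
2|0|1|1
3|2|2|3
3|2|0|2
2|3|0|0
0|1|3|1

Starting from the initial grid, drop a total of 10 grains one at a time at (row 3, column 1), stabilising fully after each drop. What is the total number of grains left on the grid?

gen 0: 2|0|1|1
3|2|2|3
3|2|0|2
2|3|0|0
0|1|3|1
gen 1: 2|0|1|1
3|2|2|3
3|3|0|2
3|0|1|0
0|2|3|1
gen 2: 2|0|1|1
3|2|2|3
3|3|0|2
3|1|1|0
0|2|3|1
gen 3: 2|0|1|1
3|2|2|3
3|3|0|2
3|2|1|0
0|2|3|1
gen 4: 2|0|1|1
3|2|2|3
3|3|0|2
3|3|1|0
0|2|3|1
gen 5: 3|1|1|1
1|0|3|3
2|2|1|2
1|2|2|0
1|3|3|1
gen 6: 3|1|1|1
1|0|3|3
2|2|1|2
1|3|2|0
1|3|3|1
gen 7: 3|1|1|1
1|0|3|3
2|3|2|2
2|2|0|1
2|1|1|2
gen 8: 3|1|1|1
1|0|3|3
2|3|2|2
2|3|0|1
2|1|1|2
gen 9: 3|1|1|1
1|1|3|3
3|0|3|2
3|1|1|1
2|2|1|2
gen 10: 3|1|1|1
1|1|3|3
3|0|3|2
3|2|1|1
2|2|1|2

36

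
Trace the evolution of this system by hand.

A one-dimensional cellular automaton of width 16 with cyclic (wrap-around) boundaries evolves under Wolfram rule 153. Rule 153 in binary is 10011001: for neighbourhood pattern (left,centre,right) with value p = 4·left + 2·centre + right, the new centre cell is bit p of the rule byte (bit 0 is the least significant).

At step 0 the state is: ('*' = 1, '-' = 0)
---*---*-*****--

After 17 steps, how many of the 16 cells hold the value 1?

step 0: ---*---*-*****--
step 1: **--**---****-**
step 2: *-*-*-**-***--**
step 3: ------*--**-*-**
step 4: *****--*-*----*-
step 5: ****-*----***---
step 6: ***---***-**-**-
step 7: **-**-**--*--*--
step 8: *--*--*-*--*--*-
step 9: -*--*----*--*---
step 10: --*--***--*--***
step 11: *--*-**-*--*-**-
step 12: -*---*---*---*--
step 13: --**--**--**--**
step 14: *-*-*-*-*-*-*-*-
step 15: ----------------
step 16: ****************
step 17: ****************

16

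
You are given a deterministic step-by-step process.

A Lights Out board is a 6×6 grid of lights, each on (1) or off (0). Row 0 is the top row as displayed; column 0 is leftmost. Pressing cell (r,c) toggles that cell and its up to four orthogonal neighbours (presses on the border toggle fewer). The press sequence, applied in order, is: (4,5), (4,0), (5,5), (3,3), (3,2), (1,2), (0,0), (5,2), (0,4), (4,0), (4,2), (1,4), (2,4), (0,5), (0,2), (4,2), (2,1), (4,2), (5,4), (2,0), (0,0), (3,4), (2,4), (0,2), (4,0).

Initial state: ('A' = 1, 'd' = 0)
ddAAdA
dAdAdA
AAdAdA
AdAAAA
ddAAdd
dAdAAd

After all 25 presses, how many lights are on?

21

[0] ddAAdA
dAdAdA
AAdAdA
AdAAAA
ddAAdd
dAdAAd
[1] ddAAdA
dAdAdA
AAdAdA
AdAAAd
ddAAAA
dAdAAA
[2] ddAAdA
dAdAdA
AAdAdA
ddAAAd
AAAAAA
AAdAAA
[3] ddAAdA
dAdAdA
AAdAdA
ddAAAd
AAAAAd
AAdAdd
[4] ddAAdA
dAdAdA
AAdddA
dddddd
AAAdAd
AAdAdd
[5] ddAAdA
dAdAdA
AAAddA
dAAAdd
AAddAd
AAdAdd
[6] dddAdA
ddAddA
AAdddA
dAAAdd
AAddAd
AAdAdd
[7] AAdAdA
AdAddA
AAdddA
dAAAdd
AAddAd
AAdAdd
[8] AAdAdA
AdAddA
AAdddA
dAAAdd
AAAdAd
AdAddd
[9] AAddAd
AdAdAA
AAdddA
dAAAdd
AAAdAd
AdAddd
[10] AAddAd
AdAdAA
AAdddA
AAAAdd
ddAdAd
ddAddd
[11] AAddAd
AdAdAA
AAdddA
AAdAdd
dAdAAd
dddddd
[12] AAdddd
AdAAdd
AAddAA
AAdAdd
dAdAAd
dddddd
[13] AAdddd
AdAAAd
AAdAdd
AAdAAd
dAdAAd
dddddd
[14] AAddAA
AdAAAA
AAdAdd
AAdAAd
dAdAAd
dddddd
[15] AdAAAA
AddAAA
AAdAdd
AAdAAd
dAdAAd
dddddd
[16] AdAAAA
AddAAA
AAdAdd
AAAAAd
ddAdAd
ddAddd
[17] AdAAAA
AAdAAA
ddAAdd
AdAAAd
ddAdAd
ddAddd
[18] AdAAAA
AAdAAA
ddAAdd
AddAAd
dAdAAd
dddddd
[19] AdAAAA
AAdAAA
ddAAdd
AddAAd
dAdAdd
dddAAA
[20] AdAAAA
dAdAAA
AAAAdd
dddAAd
dAdAdd
dddAAA
[21] dAAAAA
AAdAAA
AAAAdd
dddAAd
dAdAdd
dddAAA
[22] dAAAAA
AAdAAA
AAAAAd
dddddA
dAdAAd
dddAAA
[23] dAAAAA
AAdAdA
AAAddA
ddddAA
dAdAAd
dddAAA
[24] ddddAA
AAAAdA
AAAddA
ddddAA
dAdAAd
dddAAA
[25] ddddAA
AAAAdA
AAAddA
AdddAA
AddAAd
AddAAA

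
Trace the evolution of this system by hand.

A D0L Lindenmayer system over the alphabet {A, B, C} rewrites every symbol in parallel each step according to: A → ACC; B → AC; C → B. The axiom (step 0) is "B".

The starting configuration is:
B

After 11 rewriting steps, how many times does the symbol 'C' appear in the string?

423

[0] B
[1] AC
[2] ACCB
[3] ACCBBAC
[4] ACCBBACACACCB
[5] ACCBBACACACCBACCBACCBBAC
[6] ACCBBACACACCBACCBACCBBACACCBBACACCBBACACACCB
[7] ACCBBACACACCBACCBACCBBACACCBBACACCBBACACACCBACCBBACACACCBACCBBACACACCBACCBACCBBAC
[8] ACCBBACACACCBACCBACCBBACACCBBACACCBBACACACCBACCBBACACACCBA…CCBACCBACCBBACACCBBACACACCBACCBACCBBACACCBBACACCBBACACACCB  (len 149)
[9] ACCBBACACACCBACCBACCBBACACCBBACACCBBACACACCBACCBBACACACCBA…CACCBBACACCBBACACACCBACCBBACACACCBACCBBACACACCBACCBACCBBAC  (len 274)
[10] ACCBBACACACCBACCBACCBBACACCBBACACCBBACACACCBACCBBACACACCBA…CCBACCBACCBBACACCBBACACACCBACCBACCBBACACCBBACACCBBACACACCB  (len 504)
[11] ACCBBACACACCBACCBACCBBACACCBBACACCBBACACACCBACCBBACACACCBA…CACCBBACACCBBACACACCBACCBBACACACCBACCBBACACACCBACCBACCBBAC  (len 927)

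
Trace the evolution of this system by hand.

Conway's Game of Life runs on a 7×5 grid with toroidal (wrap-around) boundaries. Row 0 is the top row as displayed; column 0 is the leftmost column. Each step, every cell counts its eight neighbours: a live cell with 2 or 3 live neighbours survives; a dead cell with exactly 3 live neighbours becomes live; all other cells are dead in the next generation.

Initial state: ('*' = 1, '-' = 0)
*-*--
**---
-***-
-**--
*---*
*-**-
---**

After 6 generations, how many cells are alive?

gen 0: *-*--
**---
-***-
-**--
*---*
*-**-
---**
gen 1: *-**-
*--**
---*-
----*
*---*
***--
*----
gen 2: *-**-
**---
*--*-
*--**
---**
-----
*--*-
gen 3: *-**-
*--*-
--**-
*-*--
*--*-
---*-
-***-
gen 4: *----
-----
--**-
--*--
-***-
-*-*-
-*---
gen 5: -----
-----
--**-
-----
-*-*-
**-*-
***--
gen 6: -*---
-----
-----
---*-
**--*
---*-
*-*-*

9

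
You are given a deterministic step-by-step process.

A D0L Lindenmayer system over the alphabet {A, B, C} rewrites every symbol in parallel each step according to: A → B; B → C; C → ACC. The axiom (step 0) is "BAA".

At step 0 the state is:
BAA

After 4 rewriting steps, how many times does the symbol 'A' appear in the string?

8

t=0: BAA
t=1: CBB
t=2: ACCCC
t=3: BACCACCACCACC
t=4: CBACCACCBACCACCBACCACCBACCACC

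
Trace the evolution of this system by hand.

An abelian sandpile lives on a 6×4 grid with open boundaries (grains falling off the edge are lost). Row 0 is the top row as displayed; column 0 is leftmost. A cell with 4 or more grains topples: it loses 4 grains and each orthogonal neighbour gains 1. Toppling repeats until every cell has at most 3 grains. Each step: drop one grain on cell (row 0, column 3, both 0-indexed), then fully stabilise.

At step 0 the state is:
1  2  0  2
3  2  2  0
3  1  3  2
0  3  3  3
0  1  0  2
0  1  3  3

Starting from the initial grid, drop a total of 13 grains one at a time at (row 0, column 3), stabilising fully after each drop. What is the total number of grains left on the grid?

47

step 0: 1  2  0  2
3  2  2  0
3  1  3  2
0  3  3  3
0  1  0  2
0  1  3  3
step 1: 1  2  0  3
3  2  2  0
3  1  3  2
0  3  3  3
0  1  0  2
0  1  3  3
step 2: 1  2  1  0
3  2  2  1
3  1  3  2
0  3  3  3
0  1  0  2
0  1  3  3
step 3: 1  2  1  1
3  2  2  1
3  1  3  2
0  3  3  3
0  1  0  2
0  1  3  3
step 4: 1  2  1  2
3  2  2  1
3  1  3  2
0  3  3  3
0  1  0  2
0  1  3  3
step 5: 1  2  1  3
3  2  2  1
3  1  3  2
0  3  3  3
0  1  0  2
0  1  3  3
step 6: 1  2  2  0
3  2  2  2
3  1  3  2
0  3  3  3
0  1  0  2
0  1  3  3
step 7: 1  2  2  1
3  2  2  2
3  1  3  2
0  3  3  3
0  1  0  2
0  1  3  3
step 8: 1  2  2  2
3  2  2  2
3  1  3  2
0  3  3  3
0  1  0  2
0  1  3  3
step 9: 1  2  2  3
3  2  2  2
3  1  3  2
0  3  3  3
0  1  0  2
0  1  3  3
step 10: 1  2  3  0
3  2  2  3
3  1  3  2
0  3  3  3
0  1  0  2
0  1  3  3
step 11: 1  2  3  1
3  2  2  3
3  1  3  2
0  3  3  3
0  1  0  2
0  1  3  3
step 12: 1  2  3  2
3  2  2  3
3  1  3  2
0  3  3  3
0  1  0  2
0  1  3  3
step 13: 1  2  3  3
3  2  2  3
3  1  3  2
0  3  3  3
0  1  0  2
0  1  3  3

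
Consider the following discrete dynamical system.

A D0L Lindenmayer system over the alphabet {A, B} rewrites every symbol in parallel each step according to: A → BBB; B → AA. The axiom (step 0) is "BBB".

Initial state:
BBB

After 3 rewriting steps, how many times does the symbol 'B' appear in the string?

0

t=0: BBB
t=1: AAAAAA
t=2: BBBBBBBBBBBBBBBBBB
t=3: AAAAAAAAAAAAAAAAAAAAAAAAAAAAAAAAAAAA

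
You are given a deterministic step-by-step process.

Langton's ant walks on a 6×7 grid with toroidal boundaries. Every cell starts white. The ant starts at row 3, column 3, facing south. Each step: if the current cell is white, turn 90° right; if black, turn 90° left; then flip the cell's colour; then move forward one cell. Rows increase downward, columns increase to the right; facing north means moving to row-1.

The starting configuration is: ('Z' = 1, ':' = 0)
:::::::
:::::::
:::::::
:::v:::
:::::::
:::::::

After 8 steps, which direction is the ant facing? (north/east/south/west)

north

k=0  :::::::
:::::::
:::::::
:::v:::
:::::::
:::::::
k=1  :::::::
:::::::
:::::::
::<Z:::
:::::::
:::::::
k=2  :::::::
:::::::
::^::::
::ZZ:::
:::::::
:::::::
k=3  :::::::
:::::::
::Z>:::
::ZZ:::
:::::::
:::::::
k=4  :::::::
:::::::
::ZZ:::
::Zv:::
:::::::
:::::::
k=5  :::::::
:::::::
::ZZ:::
::Z:>::
:::::::
:::::::
k=6  :::::::
:::::::
::ZZ:::
::Z:Z::
::::v::
:::::::
k=7  :::::::
:::::::
::ZZ:::
::Z:Z::
:::<Z::
:::::::
k=8  :::::::
:::::::
::ZZ:::
::Z^Z::
:::ZZ::
:::::::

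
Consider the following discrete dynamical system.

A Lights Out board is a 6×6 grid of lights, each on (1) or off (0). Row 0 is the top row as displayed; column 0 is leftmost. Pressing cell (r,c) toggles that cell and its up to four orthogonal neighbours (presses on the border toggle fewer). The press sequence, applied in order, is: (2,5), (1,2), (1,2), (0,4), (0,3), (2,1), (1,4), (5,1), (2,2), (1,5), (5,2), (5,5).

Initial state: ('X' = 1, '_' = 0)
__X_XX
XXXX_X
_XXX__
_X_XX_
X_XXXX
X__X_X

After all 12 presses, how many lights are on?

gen 0: __X_XX
XXXX_X
_XXX__
_X_XX_
X_XXXX
X__X_X
gen 1: __X_XX
XXXX__
_XXXXX
_X_XXX
X_XXXX
X__X_X
gen 2: ____XX
X_____
_X_XXX
_X_XXX
X_XXXX
X__X_X
gen 3: __X_XX
XXXX__
_XXXXX
_X_XXX
X_XXXX
X__X_X
gen 4: __XX__
XXXXX_
_XXXXX
_X_XXX
X_XXXX
X__X_X
gen 5: ____X_
XXX_X_
_XXXXX
_X_XXX
X_XXXX
X__X_X
gen 6: ____X_
X_X_X_
X__XXX
___XXX
X_XXXX
X__X_X
gen 7: ______
X_XX_X
X__X_X
___XXX
X_XXXX
X__X_X
gen 8: ______
X_XX_X
X__X_X
___XXX
XXXXXX
_XXX_X
gen 9: ______
X__X_X
XXX__X
__XXXX
XXXXXX
_XXX_X
gen 10: _____X
X__XX_
XXX___
__XXXX
XXXXXX
_XXX_X
gen 11: _____X
X__XX_
XXX___
__XXXX
XX_XXX
_____X
gen 12: _____X
X__XX_
XXX___
__XXXX
XX_XX_
____X_

16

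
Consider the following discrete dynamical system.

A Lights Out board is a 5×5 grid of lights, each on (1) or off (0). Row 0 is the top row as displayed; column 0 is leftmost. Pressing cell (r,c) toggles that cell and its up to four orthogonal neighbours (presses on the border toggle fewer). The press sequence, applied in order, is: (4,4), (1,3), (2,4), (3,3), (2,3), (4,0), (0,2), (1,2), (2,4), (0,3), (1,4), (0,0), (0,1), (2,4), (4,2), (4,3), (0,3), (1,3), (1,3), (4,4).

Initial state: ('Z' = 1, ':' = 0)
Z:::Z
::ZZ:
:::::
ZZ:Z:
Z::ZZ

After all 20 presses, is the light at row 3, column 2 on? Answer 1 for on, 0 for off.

0

t=0: Z:::Z
::ZZ:
:::::
ZZ:Z:
Z::ZZ
t=1: Z:::Z
::ZZ:
:::::
ZZ:ZZ
Z::::
t=2: Z::ZZ
::::Z
:::Z:
ZZ:ZZ
Z::::
t=3: Z::ZZ
:::::
::::Z
ZZ:Z:
Z::::
t=4: Z::ZZ
:::::
:::ZZ
ZZZ:Z
Z::Z:
t=5: Z::ZZ
:::Z:
::Z::
ZZZZZ
Z::Z:
t=6: Z::ZZ
:::Z:
::Z::
:ZZZZ
:Z:Z:
t=7: ZZZ:Z
::ZZ:
::Z::
:ZZZZ
:Z:Z:
t=8: ZZ::Z
:Z:::
:::::
:ZZZZ
:Z:Z:
t=9: ZZ::Z
:Z::Z
:::ZZ
:ZZZ:
:Z:Z:
t=10: ZZZZ:
:Z:ZZ
:::ZZ
:ZZZ:
:Z:Z:
t=11: ZZZZZ
:Z:::
:::Z:
:ZZZ:
:Z:Z:
t=12: ::ZZZ
ZZ:::
:::Z:
:ZZZ:
:Z:Z:
t=13: ZZ:ZZ
Z::::
:::Z:
:ZZZ:
:Z:Z:
t=14: ZZ:ZZ
Z:::Z
::::Z
:ZZZZ
:Z:Z:
t=15: ZZ:ZZ
Z:::Z
::::Z
:Z:ZZ
::Z::
t=16: ZZ:ZZ
Z:::Z
::::Z
:Z::Z
:::ZZ
t=17: ZZZ::
Z::ZZ
::::Z
:Z::Z
:::ZZ
t=18: ZZZZ:
Z:Z::
:::ZZ
:Z::Z
:::ZZ
t=19: ZZZ::
Z::ZZ
::::Z
:Z::Z
:::ZZ
t=20: ZZZ::
Z::ZZ
::::Z
:Z:::
:::::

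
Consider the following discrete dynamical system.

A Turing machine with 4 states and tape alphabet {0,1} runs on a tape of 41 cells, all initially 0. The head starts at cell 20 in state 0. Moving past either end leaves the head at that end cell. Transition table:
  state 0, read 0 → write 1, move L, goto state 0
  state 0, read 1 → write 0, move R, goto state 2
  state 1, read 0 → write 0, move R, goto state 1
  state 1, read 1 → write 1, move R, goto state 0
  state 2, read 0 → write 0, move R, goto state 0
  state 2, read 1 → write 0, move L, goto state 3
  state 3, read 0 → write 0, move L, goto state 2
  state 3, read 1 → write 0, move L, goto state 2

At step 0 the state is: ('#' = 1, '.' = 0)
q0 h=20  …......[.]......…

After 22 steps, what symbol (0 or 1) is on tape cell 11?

t=0: q0 h=20  …......[.]......…
t=1: q0 h=19  …......[.]#.....…
t=2: q0 h=18  …......[.]##....…
t=3: q0 h=17  …......[.]###...…
t=4: q0 h=16  …......[.]####..…
t=5: q0 h=15  …......[.]#####.…
t=6: q0 h=14  …......[.]######…
t=7: q0 h=13  …......[.]######…
t=8: q0 h=12  …......[.]######…
t=9: q0 h=11  …......[.]######…
t=10: q0 h=10  …......[.]######…
t=11: q0 h= 9  …......[.]######…
t=12: q0 h= 8  …......[.]######…
t=13: q0 h= 7  …......[.]######…
t=14: q0 h= 6  |......[.]######…
t=15: q0 h= 5  |.....[.]######…
t=16: q0 h= 4  |....[.]######…
t=17: q0 h= 3  |...[.]######…
t=18: q0 h= 2  |..[.]######…
t=19: q0 h= 1  |.[.]######…
t=20: q0 h= 0  |[.]######…
t=21: q0 h= 0  |[#]######…
t=22: q2 h= 1  |.[#]######…

1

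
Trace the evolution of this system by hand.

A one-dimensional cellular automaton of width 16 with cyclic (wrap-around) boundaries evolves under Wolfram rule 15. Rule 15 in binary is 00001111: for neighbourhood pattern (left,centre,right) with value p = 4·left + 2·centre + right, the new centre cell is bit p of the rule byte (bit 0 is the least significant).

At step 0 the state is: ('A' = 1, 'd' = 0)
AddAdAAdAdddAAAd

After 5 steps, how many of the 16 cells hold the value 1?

gen 0: AddAdAAdAdddAAAd
gen 1: AdAAdAddAdAAAddd
gen 2: AdAddAdAAdAdddAA
gen 3: ddAdAAdAddAdAAAd
gen 4: AAAdAddAdAAdAddd
gen 5: AdddAdAAdAddAdAA

8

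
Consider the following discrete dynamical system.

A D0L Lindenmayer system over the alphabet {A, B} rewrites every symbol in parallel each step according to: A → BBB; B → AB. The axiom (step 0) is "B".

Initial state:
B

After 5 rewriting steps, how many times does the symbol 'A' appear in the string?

gen 0: B
gen 1: AB
gen 2: BBBAB
gen 3: ABABABBBBAB
gen 4: BBBABBBBABBBBABABABABBBBAB
gen 5: ABABABBBBABABABABBBBABABABABBBBABBBBABBBBABBBBABABABABBBBAB

19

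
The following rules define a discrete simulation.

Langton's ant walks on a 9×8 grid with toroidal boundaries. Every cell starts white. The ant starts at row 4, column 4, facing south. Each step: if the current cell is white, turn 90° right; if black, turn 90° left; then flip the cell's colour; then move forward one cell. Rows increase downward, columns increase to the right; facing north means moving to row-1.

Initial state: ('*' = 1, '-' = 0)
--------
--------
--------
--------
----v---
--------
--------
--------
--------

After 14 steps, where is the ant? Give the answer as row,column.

step 0: --------
--------
--------
--------
----v---
--------
--------
--------
--------
step 1: --------
--------
--------
--------
---<*---
--------
--------
--------
--------
step 2: --------
--------
--------
---^----
---**---
--------
--------
--------
--------
step 3: --------
--------
--------
---*>---
---**---
--------
--------
--------
--------
step 4: --------
--------
--------
---**---
---*v---
--------
--------
--------
--------
step 5: --------
--------
--------
---**---
---*->--
--------
--------
--------
--------
step 6: --------
--------
--------
---**---
---*-*--
-----v--
--------
--------
--------
step 7: --------
--------
--------
---**---
---*-*--
----<*--
--------
--------
--------
step 8: --------
--------
--------
---**---
---*^*--
----**--
--------
--------
--------
step 9: --------
--------
--------
---**---
---**>--
----**--
--------
--------
--------
step 10: --------
--------
--------
---**^--
---**---
----**--
--------
--------
--------
step 11: --------
--------
--------
---***>-
---**---
----**--
--------
--------
--------
step 12: --------
--------
--------
---****-
---**-v-
----**--
--------
--------
--------
step 13: --------
--------
--------
---****-
---**<*-
----**--
--------
--------
--------
step 14: --------
--------
--------
---**^*-
---****-
----**--
--------
--------
--------

3,5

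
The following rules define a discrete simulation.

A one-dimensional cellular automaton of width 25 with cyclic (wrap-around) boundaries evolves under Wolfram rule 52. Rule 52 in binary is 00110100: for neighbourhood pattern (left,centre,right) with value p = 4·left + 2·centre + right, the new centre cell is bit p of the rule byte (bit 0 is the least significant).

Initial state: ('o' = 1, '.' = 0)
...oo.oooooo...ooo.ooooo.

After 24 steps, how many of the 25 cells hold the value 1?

step 0: ...oo.oooooo...ooo.ooooo.
step 1: .....o......o.....o.....o
step 2: o....oo.....oo....oo....o
step 3: .o.....o......o.....o....
step 4: .oo....oo.....oo....oo...
step 5: ...o.....o......o.....o..
step 6: ...oo....oo.....oo....oo.
step 7: .....o.....o......o.....o
step 8: o....oo....oo.....oo....o
step 9: .o.....o.....o......o....
step 10: .oo....oo....oo.....oo...
step 11: ...o.....o.....o......o..
step 12: ...oo....oo....oo.....oo.
step 13: .....o.....o.....o......o
step 14: o....oo....oo....oo.....o
step 15: .o.....o.....o.....o.....
step 16: .oo....oo....oo....oo....
step 17: ...o.....o.....o.....o...
step 18: ...oo....oo....oo....oo..
step 19: .....o.....o.....o.....o.
step 20: .....oo....oo....oo....oo
step 21: o......o.....o.....o.....
step 22: oo.....oo....oo....oo....
step 23: ..o......o.....o.....o...
step 24: ..oo.....oo....oo....oo..

8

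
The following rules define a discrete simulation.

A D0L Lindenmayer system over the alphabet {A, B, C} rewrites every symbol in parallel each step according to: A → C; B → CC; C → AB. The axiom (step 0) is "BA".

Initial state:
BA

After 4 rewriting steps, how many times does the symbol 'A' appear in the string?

9

[0] BA
[1] CCC
[2] ABABAB
[3] CCCCCCCCC
[4] ABABABABABABABABAB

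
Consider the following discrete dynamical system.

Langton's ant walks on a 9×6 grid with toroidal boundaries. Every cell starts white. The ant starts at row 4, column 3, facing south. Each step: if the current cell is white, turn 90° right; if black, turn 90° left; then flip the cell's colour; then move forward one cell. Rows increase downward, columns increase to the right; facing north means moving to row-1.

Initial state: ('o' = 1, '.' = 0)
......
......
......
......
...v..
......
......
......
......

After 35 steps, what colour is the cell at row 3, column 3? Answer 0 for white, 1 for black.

0

[0] ......
......
......
......
...v..
......
......
......
......
[1] ......
......
......
......
..<o..
......
......
......
......
[2] ......
......
......
..^...
..oo..
......
......
......
......
[3] ......
......
......
..o>..
..oo..
......
......
......
......
[4] ......
......
......
..oo..
..ov..
......
......
......
......
[5] ......
......
......
..oo..
..o.>.
......
......
......
......
[6] ......
......
......
..oo..
..o.o.
....v.
......
......
......
[7] ......
......
......
..oo..
..o.o.
...<o.
......
......
......
[8] ......
......
......
..oo..
..o^o.
...oo.
......
......
......
[9] ......
......
......
..oo..
..oo>.
...oo.
......
......
......
[10] ......
......
......
..oo^.
..oo..
...oo.
......
......
......
[11] ......
......
......
..ooo>
..oo..
...oo.
......
......
......
[12] ......
......
......
..oooo
..oo.v
...oo.
......
......
......
[13] ......
......
......
..oooo
..oo<o
...oo.
......
......
......
[14] ......
......
......
..oo^o
..oooo
...oo.
......
......
......
[15] ......
......
......
..o<.o
..oooo
...oo.
......
......
......
[16] ......
......
......
..o..o
..ovoo
...oo.
......
......
......
[17] ......
......
......
..o..o
..o.>o
...oo.
......
......
......
[18] ......
......
......
..o.^o
..o..o
...oo.
......
......
......
[19] ......
......
......
..o.o>
..o..o
...oo.
......
......
......
[20] ......
......
.....^
..o.o.
..o..o
...oo.
......
......
......
[21] ......
......
>....o
..o.o.
..o..o
...oo.
......
......
......
[22] ......
......
o....o
v.o.o.
..o..o
...oo.
......
......
......
[23] ......
......
o....o
o.o.o<
..o..o
...oo.
......
......
......
[24] ......
......
o....^
o.o.oo
..o..o
...oo.
......
......
......
[25] ......
......
o...<.
o.o.oo
..o..o
...oo.
......
......
......
[26] ......
....^.
o...o.
o.o.oo
..o..o
...oo.
......
......
......
[27] ......
....o>
o...o.
o.o.oo
..o..o
...oo.
......
......
......
[28] ......
....oo
o...ov
o.o.oo
..o..o
...oo.
......
......
......
[29] ......
....oo
o...<o
o.o.oo
..o..o
...oo.
......
......
......
[30] ......
....oo
o....o
o.o.vo
..o..o
...oo.
......
......
......
[31] ......
....oo
o....o
o.o..>
..o..o
...oo.
......
......
......
[32] ......
....oo
o....^
o.o...
..o..o
...oo.
......
......
......
[33] ......
....oo
o...<.
o.o...
..o..o
...oo.
......
......
......
[34] ......
....^o
o...o.
o.o...
..o..o
...oo.
......
......
......
[35] ......
...<.o
o...o.
o.o...
..o..o
...oo.
......
......
......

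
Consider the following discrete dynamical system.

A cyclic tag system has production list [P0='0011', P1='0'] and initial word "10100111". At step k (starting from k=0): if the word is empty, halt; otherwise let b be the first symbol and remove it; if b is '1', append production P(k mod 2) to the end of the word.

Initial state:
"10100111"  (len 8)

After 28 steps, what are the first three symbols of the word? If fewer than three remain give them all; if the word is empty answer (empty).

011

k=0  "10100111"  (len 8)
k=1  "01001110011"  (len 11)
k=2  "1001110011"  (len 10)
k=3  "0011100110011"  (len 13)
k=4  "011100110011"  (len 12)
k=5  "11100110011"  (len 11)
k=6  "11001100110"  (len 11)
k=7  "10011001100011"  (len 14)
k=8  "00110011000110"  (len 14)
k=9  "0110011000110"  (len 13)
k=10  "110011000110"  (len 12)
k=11  "100110001100011"  (len 15)
k=12  "001100011000110"  (len 15)
k=13  "01100011000110"  (len 14)
k=14  "1100011000110"  (len 13)
k=15  "1000110001100011"  (len 16)
k=16  "0001100011000110"  (len 16)
k=17  "001100011000110"  (len 15)
k=18  "01100011000110"  (len 14)
k=19  "1100011000110"  (len 13)
k=20  "1000110001100"  (len 13)
k=21  "0001100011000011"  (len 16)
k=22  "001100011000011"  (len 15)
k=23  "01100011000011"  (len 14)
k=24  "1100011000011"  (len 13)
k=25  "1000110000110011"  (len 16)
k=26  "0001100001100110"  (len 16)
k=27  "001100001100110"  (len 15)
k=28  "01100001100110"  (len 14)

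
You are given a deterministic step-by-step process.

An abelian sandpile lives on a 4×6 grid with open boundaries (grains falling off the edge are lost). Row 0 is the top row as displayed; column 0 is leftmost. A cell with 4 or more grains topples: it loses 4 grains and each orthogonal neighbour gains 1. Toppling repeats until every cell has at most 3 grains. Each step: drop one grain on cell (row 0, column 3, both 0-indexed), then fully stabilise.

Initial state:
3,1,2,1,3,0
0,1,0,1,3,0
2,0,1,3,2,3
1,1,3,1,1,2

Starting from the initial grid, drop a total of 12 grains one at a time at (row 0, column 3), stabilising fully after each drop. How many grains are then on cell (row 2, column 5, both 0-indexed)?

gen 0: 3,1,2,1,3,0
0,1,0,1,3,0
2,0,1,3,2,3
1,1,3,1,1,2
gen 1: 3,1,2,2,3,0
0,1,0,1,3,0
2,0,1,3,2,3
1,1,3,1,1,2
gen 2: 3,1,2,3,3,0
0,1,0,1,3,0
2,0,1,3,2,3
1,1,3,1,1,2
gen 3: 3,1,3,1,1,1
0,1,0,3,0,1
2,0,1,3,3,3
1,1,3,1,1,2
gen 4: 3,1,3,2,1,1
0,1,0,3,0,1
2,0,1,3,3,3
1,1,3,1,1,2
gen 5: 3,1,3,3,1,1
0,1,0,3,0,1
2,0,1,3,3,3
1,1,3,1,1,2
gen 6: 3,2,0,2,2,1
0,1,2,1,2,2
2,0,2,1,1,0
1,1,3,2,2,3
gen 7: 3,2,0,3,2,1
0,1,2,1,2,2
2,0,2,1,1,0
1,1,3,2,2,3
gen 8: 3,2,1,0,3,1
0,1,2,2,2,2
2,0,2,1,1,0
1,1,3,2,2,3
gen 9: 3,2,1,1,3,1
0,1,2,2,2,2
2,0,2,1,1,0
1,1,3,2,2,3
gen 10: 3,2,1,2,3,1
0,1,2,2,2,2
2,0,2,1,1,0
1,1,3,2,2,3
gen 11: 3,2,1,3,3,1
0,1,2,2,2,2
2,0,2,1,1,0
1,1,3,2,2,3
gen 12: 3,2,2,1,0,2
0,1,2,3,3,2
2,0,2,1,1,0
1,1,3,2,2,3

0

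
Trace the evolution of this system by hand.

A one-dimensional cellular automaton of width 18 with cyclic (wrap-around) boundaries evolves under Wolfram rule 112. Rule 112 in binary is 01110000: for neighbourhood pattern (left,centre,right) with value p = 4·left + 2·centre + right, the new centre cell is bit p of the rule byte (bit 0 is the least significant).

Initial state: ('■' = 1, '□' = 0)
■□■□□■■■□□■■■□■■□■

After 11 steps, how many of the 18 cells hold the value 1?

9

t=0: ■□■□□■■■□□■■■□■■□■
t=1: ■■□■□□□■■□□□■■□■■□
t=2: □■■□■□□□■■□□□■■□■■
t=3: ■□■■□■□□□■■□□□■■□■
t=4: ■■□■■□■□□□■■□□□■■□
t=5: □■■□■■□■□□□■■□□□■■
t=6: ■□■■□■■□■□□□■■□□□■
t=7: ■■□■■□■■□■□□□■■□□□
t=8: □■■□■■□■■□■□□□■■□□
t=9: □□■■□■■□■■□■□□□■■□
t=10: □□□■■□■■□■■□■□□□■■
t=11: ■□□□■■□■■□■■□■□□□■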